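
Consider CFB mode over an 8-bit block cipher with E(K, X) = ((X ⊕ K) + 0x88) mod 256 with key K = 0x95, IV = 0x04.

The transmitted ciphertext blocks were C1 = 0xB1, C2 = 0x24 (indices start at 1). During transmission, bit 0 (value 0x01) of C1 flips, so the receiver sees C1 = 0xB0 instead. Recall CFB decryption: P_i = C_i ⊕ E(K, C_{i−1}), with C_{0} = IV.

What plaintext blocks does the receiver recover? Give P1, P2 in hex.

P1 = 0xA9, P2 = 0x89

Only C1 changed, to 0xB0. In CFB, a change in C_i flips the same bit in P_i and garbles P_{i+1}. Decrypting the received ciphertext:
P1: E(K, 0x04) = 0x19; 0xB0 ⊕ 0x19 = 0xA9.
P2: E(K, 0xB0) = 0xAD; 0x24 ⊕ 0xAD = 0x89.
Blocks that differ from the original plaintext: P1, P2.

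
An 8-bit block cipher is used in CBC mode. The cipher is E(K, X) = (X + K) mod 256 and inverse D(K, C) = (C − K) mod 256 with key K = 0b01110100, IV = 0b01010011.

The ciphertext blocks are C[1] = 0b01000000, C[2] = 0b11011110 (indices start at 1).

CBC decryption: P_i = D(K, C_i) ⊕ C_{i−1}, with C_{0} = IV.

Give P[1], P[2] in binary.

P[1] = 0b10011111, P[2] = 0b00101010

P[1]: D(K, 0b01000000) = 0b11001100; 0b11001100 ⊕ 0b01010011 = 0b10011111.
P[2]: D(K, 0b11011110) = 0b01101010; 0b01101010 ⊕ 0b01000000 = 0b00101010.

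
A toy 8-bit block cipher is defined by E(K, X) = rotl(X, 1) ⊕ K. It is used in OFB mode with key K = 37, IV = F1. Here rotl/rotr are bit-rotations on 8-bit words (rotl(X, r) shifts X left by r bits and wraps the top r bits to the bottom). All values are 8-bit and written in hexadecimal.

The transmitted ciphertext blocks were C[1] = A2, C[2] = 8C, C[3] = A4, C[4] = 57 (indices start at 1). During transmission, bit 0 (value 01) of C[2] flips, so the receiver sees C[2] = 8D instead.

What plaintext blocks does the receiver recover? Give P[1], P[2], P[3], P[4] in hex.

P[1] = 76, P[2] = 13, P[3] = AE, P[4] = 74

OFB decryption: S_i = E(K, S_{i−1}) with S_{0} = IV; P_i = C_i ⊕ S_i.
Only C[2] changed, to 8D. In OFB, a change in C_i flips the same bit in P_i only; the keystream is unaffected. Decrypting the received ciphertext:
P[1]: S = E(K, F1) = D4; A2 ⊕ D4 = 76.
P[2]: S = E(K, D4) = 9E; 8D ⊕ 9E = 13.
P[3]: S = E(K, 9E) = 0A; A4 ⊕ 0A = AE.
P[4]: S = E(K, 0A) = 23; 57 ⊕ 23 = 74.
Blocks that differ from the original plaintext: P[2].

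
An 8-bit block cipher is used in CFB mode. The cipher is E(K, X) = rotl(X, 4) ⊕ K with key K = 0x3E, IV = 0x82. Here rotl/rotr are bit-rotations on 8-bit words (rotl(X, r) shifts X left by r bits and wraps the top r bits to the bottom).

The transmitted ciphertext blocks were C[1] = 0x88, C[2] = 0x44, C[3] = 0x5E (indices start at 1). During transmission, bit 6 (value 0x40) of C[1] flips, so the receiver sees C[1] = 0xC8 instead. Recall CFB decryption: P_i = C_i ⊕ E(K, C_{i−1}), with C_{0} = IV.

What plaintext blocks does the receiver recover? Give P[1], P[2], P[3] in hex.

P[1] = 0xDE, P[2] = 0xF6, P[3] = 0x24

Only C[1] changed, to 0xC8. In CFB, a change in C_i flips the same bit in P_i and garbles P_{i+1}. Decrypting the received ciphertext:
P[1]: E(K, 0x82) = 0x16; 0xC8 ⊕ 0x16 = 0xDE.
P[2]: E(K, 0xC8) = 0xB2; 0x44 ⊕ 0xB2 = 0xF6.
P[3]: E(K, 0x44) = 0x7A; 0x5E ⊕ 0x7A = 0x24.
Blocks that differ from the original plaintext: P[1], P[2].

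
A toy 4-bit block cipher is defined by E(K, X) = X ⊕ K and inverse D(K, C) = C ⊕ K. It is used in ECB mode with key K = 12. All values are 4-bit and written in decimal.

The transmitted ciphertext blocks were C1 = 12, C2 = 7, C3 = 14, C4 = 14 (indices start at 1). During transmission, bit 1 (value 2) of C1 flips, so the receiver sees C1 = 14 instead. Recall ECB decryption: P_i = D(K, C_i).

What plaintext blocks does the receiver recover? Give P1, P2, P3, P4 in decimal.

P1 = 2, P2 = 11, P3 = 2, P4 = 2

Only C1 changed, to 14. In ECB, a change in C_i affects only P_i. Decrypting the received ciphertext:
P1: D(K, 14) = 2.
P2: D(K, 7) = 11.
P3: D(K, 14) = 2.
P4: D(K, 14) = 2.
Blocks that differ from the original plaintext: P1.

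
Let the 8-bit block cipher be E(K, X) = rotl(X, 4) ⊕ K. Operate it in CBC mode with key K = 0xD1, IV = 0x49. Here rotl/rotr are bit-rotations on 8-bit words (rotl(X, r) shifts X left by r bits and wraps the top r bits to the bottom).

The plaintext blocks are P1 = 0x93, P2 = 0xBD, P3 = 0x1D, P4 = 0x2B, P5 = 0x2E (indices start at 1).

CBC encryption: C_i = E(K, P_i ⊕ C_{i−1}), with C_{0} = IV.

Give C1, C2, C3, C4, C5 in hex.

C1: P1 ⊕ 0x49 = 0xDA; E(K, 0xDA) = 0x7C.
C2: P2 ⊕ 0x7C = 0xC1; E(K, 0xC1) = 0xCD.
C3: P3 ⊕ 0xCD = 0xD0; E(K, 0xD0) = 0xDC.
C4: P4 ⊕ 0xDC = 0xF7; E(K, 0xF7) = 0xAE.
C5: P5 ⊕ 0xAE = 0x80; E(K, 0x80) = 0xD9.

C1 = 0x7C, C2 = 0xCD, C3 = 0xDC, C4 = 0xAE, C5 = 0xD9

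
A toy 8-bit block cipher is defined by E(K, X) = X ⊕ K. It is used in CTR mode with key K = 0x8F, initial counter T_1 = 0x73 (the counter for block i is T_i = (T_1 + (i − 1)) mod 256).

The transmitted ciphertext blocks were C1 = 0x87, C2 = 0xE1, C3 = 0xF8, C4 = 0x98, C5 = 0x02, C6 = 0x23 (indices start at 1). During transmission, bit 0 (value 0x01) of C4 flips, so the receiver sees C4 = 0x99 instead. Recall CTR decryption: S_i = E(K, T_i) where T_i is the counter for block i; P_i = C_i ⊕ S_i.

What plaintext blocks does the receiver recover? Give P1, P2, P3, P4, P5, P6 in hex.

P1 = 0x7B, P2 = 0x1A, P3 = 0x02, P4 = 0x60, P5 = 0xFA, P6 = 0xD4

Only C4 changed, to 0x99. In CTR, a change in C_i flips the same bit in P_i only; the keystream is unaffected. Decrypting the received ciphertext:
P1: T = 0x73, S = E(K, T) = 0xFC; 0x87 ⊕ 0xFC = 0x7B.
P2: T = 0x74, S = E(K, T) = 0xFB; 0xE1 ⊕ 0xFB = 0x1A.
P3: T = 0x75, S = E(K, T) = 0xFA; 0xF8 ⊕ 0xFA = 0x02.
P4: T = 0x76, S = E(K, T) = 0xF9; 0x99 ⊕ 0xF9 = 0x60.
P5: T = 0x77, S = E(K, T) = 0xF8; 0x02 ⊕ 0xF8 = 0xFA.
P6: T = 0x78, S = E(K, T) = 0xF7; 0x23 ⊕ 0xF7 = 0xD4.
Blocks that differ from the original plaintext: P4.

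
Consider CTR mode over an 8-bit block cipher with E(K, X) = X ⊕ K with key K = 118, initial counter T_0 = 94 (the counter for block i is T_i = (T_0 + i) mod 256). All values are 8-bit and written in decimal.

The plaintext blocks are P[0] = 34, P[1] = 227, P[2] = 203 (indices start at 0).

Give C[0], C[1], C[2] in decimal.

CTR encryption: S_i = E(K, T_i) where T_i is the counter for block i; C_i = P_i ⊕ S_i.
C[0]: T = 94, S = E(K, T) = 40; 34 ⊕ 40 = 10.
C[1]: T = 95, S = E(K, T) = 41; 227 ⊕ 41 = 202.
C[2]: T = 96, S = E(K, T) = 22; 203 ⊕ 22 = 221.

C[0] = 10, C[1] = 202, C[2] = 221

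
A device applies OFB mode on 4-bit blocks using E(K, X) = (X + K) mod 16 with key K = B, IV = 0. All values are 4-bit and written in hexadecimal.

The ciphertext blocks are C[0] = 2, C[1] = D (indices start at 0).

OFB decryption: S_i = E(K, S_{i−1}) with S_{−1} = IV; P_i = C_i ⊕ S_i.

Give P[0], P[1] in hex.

P[0]: S = E(K, 0) = B; 2 ⊕ B = 9.
P[1]: S = E(K, B) = 6; D ⊕ 6 = B.

P[0] = 9, P[1] = B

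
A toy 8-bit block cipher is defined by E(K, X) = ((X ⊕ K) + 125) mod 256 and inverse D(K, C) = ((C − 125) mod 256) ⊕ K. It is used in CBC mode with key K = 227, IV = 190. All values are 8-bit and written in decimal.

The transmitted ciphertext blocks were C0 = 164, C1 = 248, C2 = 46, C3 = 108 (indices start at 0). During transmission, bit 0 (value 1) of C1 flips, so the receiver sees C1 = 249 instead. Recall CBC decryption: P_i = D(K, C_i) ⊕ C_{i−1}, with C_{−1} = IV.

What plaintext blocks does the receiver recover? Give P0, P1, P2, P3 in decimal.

Only C1 changed, to 249. In CBC, a change in C_i garbles P_i and flips the same bit in P_{i+1}. Decrypting the received ciphertext:
P0: D(K, 164) = 196; 196 ⊕ 190 = 122.
P1: D(K, 249) = 159; 159 ⊕ 164 = 59.
P2: D(K, 46) = 82; 82 ⊕ 249 = 171.
P3: D(K, 108) = 12; 12 ⊕ 46 = 34.
Blocks that differ from the original plaintext: P1, P2.

P0 = 122, P1 = 59, P2 = 171, P3 = 34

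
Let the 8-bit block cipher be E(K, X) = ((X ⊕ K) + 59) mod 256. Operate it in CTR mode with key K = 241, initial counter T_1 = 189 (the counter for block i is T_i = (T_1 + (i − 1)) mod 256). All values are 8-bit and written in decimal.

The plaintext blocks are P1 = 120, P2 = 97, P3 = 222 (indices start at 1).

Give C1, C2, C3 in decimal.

C1 = 255, C2 = 235, C3 = 87

CTR encryption: S_i = E(K, T_i) where T_i is the counter for block i; C_i = P_i ⊕ S_i.
C1: T = 189, S = E(K, T) = 135; 120 ⊕ 135 = 255.
C2: T = 190, S = E(K, T) = 138; 97 ⊕ 138 = 235.
C3: T = 191, S = E(K, T) = 137; 222 ⊕ 137 = 87.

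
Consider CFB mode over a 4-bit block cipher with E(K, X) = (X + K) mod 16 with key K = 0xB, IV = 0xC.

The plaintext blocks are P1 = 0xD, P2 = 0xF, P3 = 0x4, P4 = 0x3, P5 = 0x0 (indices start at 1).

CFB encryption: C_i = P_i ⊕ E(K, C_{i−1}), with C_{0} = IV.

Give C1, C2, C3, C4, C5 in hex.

C1: E(K, 0xC) = 0x7; 0xD ⊕ 0x7 = 0xA.
C2: E(K, 0xA) = 0x5; 0xF ⊕ 0x5 = 0xA.
C3: E(K, 0xA) = 0x5; 0x4 ⊕ 0x5 = 0x1.
C4: E(K, 0x1) = 0xC; 0x3 ⊕ 0xC = 0xF.
C5: E(K, 0xF) = 0xA; 0x0 ⊕ 0xA = 0xA.

C1 = 0xA, C2 = 0xA, C3 = 0x1, C4 = 0xF, C5 = 0xA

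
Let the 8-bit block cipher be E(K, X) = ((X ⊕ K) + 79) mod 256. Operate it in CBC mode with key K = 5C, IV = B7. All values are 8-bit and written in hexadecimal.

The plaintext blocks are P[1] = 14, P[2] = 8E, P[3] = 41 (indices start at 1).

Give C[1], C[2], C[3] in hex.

C[1] = 78, C[2] = 23, C[3] = B7

CBC encryption: C_i = E(K, P_i ⊕ C_{i−1}), with C_{0} = IV.
C[1]: P[1] ⊕ B7 = A3; E(K, A3) = 78.
C[2]: P[2] ⊕ 78 = F6; E(K, F6) = 23.
C[3]: P[3] ⊕ 23 = 62; E(K, 62) = B7.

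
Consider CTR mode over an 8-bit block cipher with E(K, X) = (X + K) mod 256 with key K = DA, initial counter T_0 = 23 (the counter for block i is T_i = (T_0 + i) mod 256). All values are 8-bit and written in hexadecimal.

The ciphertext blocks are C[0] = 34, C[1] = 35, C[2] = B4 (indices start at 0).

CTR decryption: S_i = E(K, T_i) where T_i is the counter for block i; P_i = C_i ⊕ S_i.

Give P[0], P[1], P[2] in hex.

P[0] = C9, P[1] = CB, P[2] = 4B

P[0]: T = 23, S = E(K, T) = FD; 34 ⊕ FD = C9.
P[1]: T = 24, S = E(K, T) = FE; 35 ⊕ FE = CB.
P[2]: T = 25, S = E(K, T) = FF; B4 ⊕ FF = 4B.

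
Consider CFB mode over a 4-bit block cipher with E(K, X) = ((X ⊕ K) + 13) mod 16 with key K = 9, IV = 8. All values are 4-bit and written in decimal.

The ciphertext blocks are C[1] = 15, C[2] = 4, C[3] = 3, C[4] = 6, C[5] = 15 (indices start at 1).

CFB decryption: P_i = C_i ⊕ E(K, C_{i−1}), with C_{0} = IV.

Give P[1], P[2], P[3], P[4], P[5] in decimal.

P[1]: E(K, 8) = 14; 15 ⊕ 14 = 1.
P[2]: E(K, 15) = 3; 4 ⊕ 3 = 7.
P[3]: E(K, 4) = 10; 3 ⊕ 10 = 9.
P[4]: E(K, 3) = 7; 6 ⊕ 7 = 1.
P[5]: E(K, 6) = 12; 15 ⊕ 12 = 3.

P[1] = 1, P[2] = 7, P[3] = 9, P[4] = 1, P[5] = 3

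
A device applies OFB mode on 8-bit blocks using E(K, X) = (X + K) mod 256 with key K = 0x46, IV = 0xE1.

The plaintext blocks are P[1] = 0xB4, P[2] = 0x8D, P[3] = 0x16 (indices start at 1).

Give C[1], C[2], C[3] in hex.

OFB encryption: S_i = E(K, S_{i−1}) with S_{0} = IV; C_i = P_i ⊕ S_i.
C[1]: S = E(K, 0xE1) = 0x27; 0xB4 ⊕ 0x27 = 0x93.
C[2]: S = E(K, 0x27) = 0x6D; 0x8D ⊕ 0x6D = 0xE0.
C[3]: S = E(K, 0x6D) = 0xB3; 0x16 ⊕ 0xB3 = 0xA5.

C[1] = 0x93, C[2] = 0xE0, C[3] = 0xA5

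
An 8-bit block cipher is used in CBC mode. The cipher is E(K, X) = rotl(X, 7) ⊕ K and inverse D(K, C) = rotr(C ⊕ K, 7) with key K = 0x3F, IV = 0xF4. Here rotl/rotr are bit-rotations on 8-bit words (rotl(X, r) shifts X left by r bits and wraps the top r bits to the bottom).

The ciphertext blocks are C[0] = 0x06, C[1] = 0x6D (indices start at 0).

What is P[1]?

CBC decryption: P_i = D(K, C_i) ⊕ C_{i−1}, with C_{−1} = IV.
P[1]: D(K, 0x6D) = 0xA4; 0xA4 ⊕ 0x06 = 0xA2.

P[1] = 0xA2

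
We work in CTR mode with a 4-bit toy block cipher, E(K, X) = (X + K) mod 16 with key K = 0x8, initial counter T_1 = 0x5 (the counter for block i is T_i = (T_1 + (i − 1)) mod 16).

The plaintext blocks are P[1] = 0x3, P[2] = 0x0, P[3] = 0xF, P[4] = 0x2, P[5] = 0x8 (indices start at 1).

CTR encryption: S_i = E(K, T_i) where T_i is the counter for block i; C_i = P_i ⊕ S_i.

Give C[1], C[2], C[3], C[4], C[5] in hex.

C[1]: T = 0x5, S = E(K, T) = 0xD; 0x3 ⊕ 0xD = 0xE.
C[2]: T = 0x6, S = E(K, T) = 0xE; 0x0 ⊕ 0xE = 0xE.
C[3]: T = 0x7, S = E(K, T) = 0xF; 0xF ⊕ 0xF = 0x0.
C[4]: T = 0x8, S = E(K, T) = 0x0; 0x2 ⊕ 0x0 = 0x2.
C[5]: T = 0x9, S = E(K, T) = 0x1; 0x8 ⊕ 0x1 = 0x9.

C[1] = 0xE, C[2] = 0xE, C[3] = 0x0, C[4] = 0x2, C[5] = 0x9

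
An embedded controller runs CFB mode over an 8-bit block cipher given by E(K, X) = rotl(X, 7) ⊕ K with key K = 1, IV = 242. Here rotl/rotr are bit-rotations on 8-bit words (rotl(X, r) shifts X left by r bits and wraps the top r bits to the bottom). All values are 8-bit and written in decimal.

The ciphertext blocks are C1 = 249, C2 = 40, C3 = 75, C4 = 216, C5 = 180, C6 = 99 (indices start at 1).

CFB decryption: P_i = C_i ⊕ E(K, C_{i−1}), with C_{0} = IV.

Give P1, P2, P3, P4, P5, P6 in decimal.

P1: E(K, 242) = 120; 249 ⊕ 120 = 129.
P2: E(K, 249) = 253; 40 ⊕ 253 = 213.
P3: E(K, 40) = 21; 75 ⊕ 21 = 94.
P4: E(K, 75) = 164; 216 ⊕ 164 = 124.
P5: E(K, 216) = 109; 180 ⊕ 109 = 217.
P6: E(K, 180) = 91; 99 ⊕ 91 = 56.

P1 = 129, P2 = 213, P3 = 94, P4 = 124, P5 = 217, P6 = 56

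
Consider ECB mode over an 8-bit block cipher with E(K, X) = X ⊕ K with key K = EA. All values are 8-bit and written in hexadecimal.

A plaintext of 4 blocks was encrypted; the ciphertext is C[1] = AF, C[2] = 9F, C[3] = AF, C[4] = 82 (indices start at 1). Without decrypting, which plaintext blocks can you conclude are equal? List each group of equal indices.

ECB encrypts each block independently with the same key, so equal ciphertext blocks imply equal plaintext blocks.
C[1] = C[3] = AF, so P[1] = P[3].

P[1] = P[3]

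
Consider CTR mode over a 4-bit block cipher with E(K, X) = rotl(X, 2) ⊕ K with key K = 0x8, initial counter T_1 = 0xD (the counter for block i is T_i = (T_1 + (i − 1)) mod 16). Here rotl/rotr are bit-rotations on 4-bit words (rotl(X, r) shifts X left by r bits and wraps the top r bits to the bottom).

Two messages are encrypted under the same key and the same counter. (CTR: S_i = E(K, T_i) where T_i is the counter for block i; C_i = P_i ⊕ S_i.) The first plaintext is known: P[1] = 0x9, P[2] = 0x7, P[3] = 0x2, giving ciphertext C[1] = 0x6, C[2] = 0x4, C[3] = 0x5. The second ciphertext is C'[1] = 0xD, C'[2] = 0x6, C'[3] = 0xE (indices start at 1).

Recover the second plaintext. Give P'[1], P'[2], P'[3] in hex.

In CTR with a reused counter, both messages share the same keystream S_i, so C_i ⊕ C'_i = P_i ⊕ P'_i and thus P'_i = P_i ⊕ C_i ⊕ C'_i.
P'[1]: 0x9 ⊕ 0x6 ⊕ 0xD = 0x2.
P'[2]: 0x7 ⊕ 0x4 ⊕ 0x6 = 0x5.
P'[3]: 0x2 ⊕ 0x5 ⊕ 0xE = 0x9.

P'[1] = 0x2, P'[2] = 0x5, P'[3] = 0x9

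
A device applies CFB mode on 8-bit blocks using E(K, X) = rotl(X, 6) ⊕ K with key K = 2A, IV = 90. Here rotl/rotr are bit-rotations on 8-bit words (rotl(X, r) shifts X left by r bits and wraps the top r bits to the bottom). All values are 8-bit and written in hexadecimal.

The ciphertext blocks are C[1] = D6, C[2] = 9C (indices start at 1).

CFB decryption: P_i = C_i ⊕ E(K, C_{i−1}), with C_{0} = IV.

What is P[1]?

P[1] = D8

P[1]: E(K, 90) = 0E; D6 ⊕ 0E = D8.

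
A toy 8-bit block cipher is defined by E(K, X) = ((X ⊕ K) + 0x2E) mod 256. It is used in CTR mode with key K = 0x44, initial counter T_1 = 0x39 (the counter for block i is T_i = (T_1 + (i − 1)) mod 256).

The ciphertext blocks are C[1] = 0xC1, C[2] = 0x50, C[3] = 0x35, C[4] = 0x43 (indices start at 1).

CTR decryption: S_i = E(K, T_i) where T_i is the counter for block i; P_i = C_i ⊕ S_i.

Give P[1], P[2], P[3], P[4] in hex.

P[1] = 0x6A, P[2] = 0xFC, P[3] = 0x98, P[4] = 0xE5

P[1]: T = 0x39, S = E(K, T) = 0xAB; 0xC1 ⊕ 0xAB = 0x6A.
P[2]: T = 0x3A, S = E(K, T) = 0xAC; 0x50 ⊕ 0xAC = 0xFC.
P[3]: T = 0x3B, S = E(K, T) = 0xAD; 0x35 ⊕ 0xAD = 0x98.
P[4]: T = 0x3C, S = E(K, T) = 0xA6; 0x43 ⊕ 0xA6 = 0xE5.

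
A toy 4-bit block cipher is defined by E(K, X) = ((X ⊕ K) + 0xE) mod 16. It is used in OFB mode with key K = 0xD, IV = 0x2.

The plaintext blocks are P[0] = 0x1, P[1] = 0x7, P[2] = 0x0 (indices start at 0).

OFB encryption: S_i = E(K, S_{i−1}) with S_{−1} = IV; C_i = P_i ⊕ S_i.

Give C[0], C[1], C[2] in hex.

C[0]: S = E(K, 0x2) = 0xD; 0x1 ⊕ 0xD = 0xC.
C[1]: S = E(K, 0xD) = 0xE; 0x7 ⊕ 0xE = 0x9.
C[2]: S = E(K, 0xE) = 0x1; 0x0 ⊕ 0x1 = 0x1.

C[0] = 0xC, C[1] = 0x9, C[2] = 0x1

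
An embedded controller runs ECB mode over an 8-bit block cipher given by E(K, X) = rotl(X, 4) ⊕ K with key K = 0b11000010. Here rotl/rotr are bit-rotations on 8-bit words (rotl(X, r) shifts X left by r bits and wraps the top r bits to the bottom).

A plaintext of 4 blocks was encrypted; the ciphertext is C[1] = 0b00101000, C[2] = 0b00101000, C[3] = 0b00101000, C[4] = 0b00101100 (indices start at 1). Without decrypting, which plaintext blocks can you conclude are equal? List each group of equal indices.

P[1] = P[2] = P[3]

ECB encrypts each block independently with the same key, so equal ciphertext blocks imply equal plaintext blocks.
C[1] = C[2] = C[3] = 0b00101000, so P[1] = P[2] = P[3].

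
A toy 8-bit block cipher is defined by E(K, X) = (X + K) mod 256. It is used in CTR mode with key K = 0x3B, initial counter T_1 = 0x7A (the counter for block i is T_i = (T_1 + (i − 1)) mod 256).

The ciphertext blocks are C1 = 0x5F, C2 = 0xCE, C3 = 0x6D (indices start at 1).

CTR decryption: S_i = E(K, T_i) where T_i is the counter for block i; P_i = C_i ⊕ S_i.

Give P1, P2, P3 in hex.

P1: T = 0x7A, S = E(K, T) = 0xB5; 0x5F ⊕ 0xB5 = 0xEA.
P2: T = 0x7B, S = E(K, T) = 0xB6; 0xCE ⊕ 0xB6 = 0x78.
P3: T = 0x7C, S = E(K, T) = 0xB7; 0x6D ⊕ 0xB7 = 0xDA.

P1 = 0xEA, P2 = 0x78, P3 = 0xDA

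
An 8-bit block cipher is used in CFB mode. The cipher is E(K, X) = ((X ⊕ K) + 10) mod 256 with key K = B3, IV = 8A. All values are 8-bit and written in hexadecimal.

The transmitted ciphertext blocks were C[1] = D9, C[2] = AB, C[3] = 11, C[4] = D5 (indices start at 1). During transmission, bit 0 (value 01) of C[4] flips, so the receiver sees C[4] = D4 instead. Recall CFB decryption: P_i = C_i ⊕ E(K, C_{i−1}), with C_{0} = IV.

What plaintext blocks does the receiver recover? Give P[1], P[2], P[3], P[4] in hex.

Only C[4] changed, to D4. In CFB, a change in C_i flips the same bit in P_i and garbles P_{i+1}. Decrypting the received ciphertext:
P[1]: E(K, 8A) = 49; D9 ⊕ 49 = 90.
P[2]: E(K, D9) = 7A; AB ⊕ 7A = D1.
P[3]: E(K, AB) = 28; 11 ⊕ 28 = 39.
P[4]: E(K, 11) = B2; D4 ⊕ B2 = 66.
Blocks that differ from the original plaintext: P[4].

P[1] = 90, P[2] = D1, P[3] = 39, P[4] = 66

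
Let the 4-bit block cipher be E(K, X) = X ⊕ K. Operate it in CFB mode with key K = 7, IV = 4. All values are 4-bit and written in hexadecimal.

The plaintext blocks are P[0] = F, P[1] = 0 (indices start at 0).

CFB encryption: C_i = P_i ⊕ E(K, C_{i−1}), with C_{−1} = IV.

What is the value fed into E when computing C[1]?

C

C[0]: E(K, 4) = 3; F ⊕ 3 = C.
C[1]: E(K, C) = B; 0 ⊕ B = B.
So the input to E for block [1] is C.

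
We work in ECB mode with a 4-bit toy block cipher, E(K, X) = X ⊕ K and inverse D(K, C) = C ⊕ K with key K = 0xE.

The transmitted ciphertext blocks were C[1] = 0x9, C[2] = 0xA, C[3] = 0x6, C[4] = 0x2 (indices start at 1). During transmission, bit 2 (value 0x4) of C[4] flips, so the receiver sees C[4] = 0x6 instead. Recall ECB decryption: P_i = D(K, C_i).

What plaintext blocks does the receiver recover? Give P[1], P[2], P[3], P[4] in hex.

Only C[4] changed, to 0x6. In ECB, a change in C_i affects only P_i. Decrypting the received ciphertext:
P[1]: D(K, 0x9) = 0x7.
P[2]: D(K, 0xA) = 0x4.
P[3]: D(K, 0x6) = 0x8.
P[4]: D(K, 0x6) = 0x8.
Blocks that differ from the original plaintext: P[4].

P[1] = 0x7, P[2] = 0x4, P[3] = 0x8, P[4] = 0x8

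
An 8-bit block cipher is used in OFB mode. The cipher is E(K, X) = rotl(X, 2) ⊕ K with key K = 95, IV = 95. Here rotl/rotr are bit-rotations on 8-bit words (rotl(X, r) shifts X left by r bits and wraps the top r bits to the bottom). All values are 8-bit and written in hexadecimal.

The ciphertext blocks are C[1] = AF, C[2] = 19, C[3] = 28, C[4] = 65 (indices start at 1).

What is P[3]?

OFB decryption: S_i = E(K, S_{i−1}) with S_{0} = IV; P_i = C_i ⊕ S_i.
P[1]: S = E(K, 95) = C3; AF ⊕ C3 = 6C.
P[2]: S = E(K, C3) = 9A; 19 ⊕ 9A = 83.
P[3]: S = E(K, 9A) = FF; 28 ⊕ FF = D7.

P[3] = D7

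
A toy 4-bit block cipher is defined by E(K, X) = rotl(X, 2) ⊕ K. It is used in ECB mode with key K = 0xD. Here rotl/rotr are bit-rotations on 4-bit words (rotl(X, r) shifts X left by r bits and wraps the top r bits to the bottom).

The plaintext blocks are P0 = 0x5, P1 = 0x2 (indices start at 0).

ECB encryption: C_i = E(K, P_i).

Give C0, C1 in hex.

C0: E(K, 0x5) = 0x8.
C1: E(K, 0x2) = 0x5.

C0 = 0x8, C1 = 0x5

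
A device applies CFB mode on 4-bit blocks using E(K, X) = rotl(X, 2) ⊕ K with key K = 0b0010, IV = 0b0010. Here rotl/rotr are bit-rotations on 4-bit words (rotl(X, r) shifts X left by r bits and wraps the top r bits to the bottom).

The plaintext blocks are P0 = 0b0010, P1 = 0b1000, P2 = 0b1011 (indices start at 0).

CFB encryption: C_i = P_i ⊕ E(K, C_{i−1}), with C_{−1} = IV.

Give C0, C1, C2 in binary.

C0 = 0b1000, C1 = 0b1000, C2 = 0b1011

C0: E(K, 0b0010) = 0b1010; 0b0010 ⊕ 0b1010 = 0b1000.
C1: E(K, 0b1000) = 0b0000; 0b1000 ⊕ 0b0000 = 0b1000.
C2: E(K, 0b1000) = 0b0000; 0b1011 ⊕ 0b0000 = 0b1011.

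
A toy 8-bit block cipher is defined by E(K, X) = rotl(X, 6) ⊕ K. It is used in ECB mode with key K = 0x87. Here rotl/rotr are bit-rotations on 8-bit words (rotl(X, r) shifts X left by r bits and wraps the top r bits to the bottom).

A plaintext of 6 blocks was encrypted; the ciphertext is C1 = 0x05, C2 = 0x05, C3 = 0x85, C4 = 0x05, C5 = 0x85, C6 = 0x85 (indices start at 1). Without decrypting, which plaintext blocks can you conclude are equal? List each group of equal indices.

P1 = P2 = P4; P3 = P5 = P6

ECB encrypts each block independently with the same key, so equal ciphertext blocks imply equal plaintext blocks.
C1 = C2 = C4 = 0x05, so P1 = P2 = P4.
C3 = C5 = C6 = 0x85, so P3 = P5 = P6.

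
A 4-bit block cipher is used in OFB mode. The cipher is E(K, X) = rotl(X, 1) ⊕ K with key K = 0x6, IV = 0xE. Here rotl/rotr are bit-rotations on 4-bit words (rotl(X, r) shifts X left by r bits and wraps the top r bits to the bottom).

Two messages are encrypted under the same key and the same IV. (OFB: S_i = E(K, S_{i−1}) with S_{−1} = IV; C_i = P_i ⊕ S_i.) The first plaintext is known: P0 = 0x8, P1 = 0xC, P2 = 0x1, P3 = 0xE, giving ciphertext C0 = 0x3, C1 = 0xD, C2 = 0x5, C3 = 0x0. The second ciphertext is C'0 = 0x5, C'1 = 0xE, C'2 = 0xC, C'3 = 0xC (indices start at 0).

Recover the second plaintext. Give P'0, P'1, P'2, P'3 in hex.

P'0 = 0xE, P'1 = 0xF, P'2 = 0x8, P'3 = 0x2

In OFB with a reused IV, both messages share the same keystream S_i, so C_i ⊕ C'_i = P_i ⊕ P'_i and thus P'_i = P_i ⊕ C_i ⊕ C'_i.
P'0: 0x8 ⊕ 0x3 ⊕ 0x5 = 0xE.
P'1: 0xC ⊕ 0xD ⊕ 0xE = 0xF.
P'2: 0x1 ⊕ 0x5 ⊕ 0xC = 0x8.
P'3: 0xE ⊕ 0x0 ⊕ 0xC = 0x2.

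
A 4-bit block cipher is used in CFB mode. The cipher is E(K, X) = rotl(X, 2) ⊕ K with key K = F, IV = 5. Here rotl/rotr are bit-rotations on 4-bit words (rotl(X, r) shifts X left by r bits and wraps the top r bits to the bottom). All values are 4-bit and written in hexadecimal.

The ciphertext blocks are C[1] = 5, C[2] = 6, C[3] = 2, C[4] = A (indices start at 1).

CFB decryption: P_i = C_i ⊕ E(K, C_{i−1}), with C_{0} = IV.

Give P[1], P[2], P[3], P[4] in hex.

P[1] = F, P[2] = C, P[3] = 4, P[4] = D

P[1]: E(K, 5) = A; 5 ⊕ A = F.
P[2]: E(K, 5) = A; 6 ⊕ A = C.
P[3]: E(K, 6) = 6; 2 ⊕ 6 = 4.
P[4]: E(K, 2) = 7; A ⊕ 7 = D.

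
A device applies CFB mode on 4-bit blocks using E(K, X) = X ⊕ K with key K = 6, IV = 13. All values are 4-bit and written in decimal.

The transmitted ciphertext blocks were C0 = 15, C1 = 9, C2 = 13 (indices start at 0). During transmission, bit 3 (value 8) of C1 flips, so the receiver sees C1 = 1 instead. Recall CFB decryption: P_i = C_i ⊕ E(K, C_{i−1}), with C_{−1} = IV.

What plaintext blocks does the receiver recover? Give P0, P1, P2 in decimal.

P0 = 4, P1 = 8, P2 = 10

Only C1 changed, to 1. In CFB, a change in C_i flips the same bit in P_i and garbles P_{i+1}. Decrypting the received ciphertext:
P0: E(K, 13) = 11; 15 ⊕ 11 = 4.
P1: E(K, 15) = 9; 1 ⊕ 9 = 8.
P2: E(K, 1) = 7; 13 ⊕ 7 = 10.
Blocks that differ from the original plaintext: P1, P2.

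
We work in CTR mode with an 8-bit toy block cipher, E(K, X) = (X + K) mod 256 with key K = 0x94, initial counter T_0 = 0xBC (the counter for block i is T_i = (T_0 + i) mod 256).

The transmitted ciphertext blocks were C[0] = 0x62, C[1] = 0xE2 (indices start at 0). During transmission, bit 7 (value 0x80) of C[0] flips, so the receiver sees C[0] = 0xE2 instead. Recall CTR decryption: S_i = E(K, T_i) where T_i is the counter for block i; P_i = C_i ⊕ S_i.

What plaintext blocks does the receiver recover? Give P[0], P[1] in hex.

P[0] = 0xB2, P[1] = 0xB3

Only C[0] changed, to 0xE2. In CTR, a change in C_i flips the same bit in P_i only; the keystream is unaffected. Decrypting the received ciphertext:
P[0]: T = 0xBC, S = E(K, T) = 0x50; 0xE2 ⊕ 0x50 = 0xB2.
P[1]: T = 0xBD, S = E(K, T) = 0x51; 0xE2 ⊕ 0x51 = 0xB3.
Blocks that differ from the original plaintext: P[0].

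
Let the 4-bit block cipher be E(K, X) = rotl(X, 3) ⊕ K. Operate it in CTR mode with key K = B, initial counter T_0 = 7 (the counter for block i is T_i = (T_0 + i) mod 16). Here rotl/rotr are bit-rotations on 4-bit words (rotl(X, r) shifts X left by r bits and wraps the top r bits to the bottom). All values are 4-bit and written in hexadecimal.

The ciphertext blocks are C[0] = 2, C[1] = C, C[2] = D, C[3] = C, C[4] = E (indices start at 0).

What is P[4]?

CTR decryption: S_i = E(K, T_i) where T_i is the counter for block i; P_i = C_i ⊕ S_i.
P[4]: T = B, S = E(K, T) = 6; E ⊕ 6 = 8.

P[4] = 8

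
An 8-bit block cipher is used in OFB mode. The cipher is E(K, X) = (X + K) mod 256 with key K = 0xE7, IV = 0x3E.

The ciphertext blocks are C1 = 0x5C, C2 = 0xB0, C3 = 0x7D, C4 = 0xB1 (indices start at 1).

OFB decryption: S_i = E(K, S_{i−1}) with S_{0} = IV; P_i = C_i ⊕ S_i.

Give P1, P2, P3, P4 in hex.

P1 = 0x79, P2 = 0xBC, P3 = 0x8E, P4 = 0x6B

P1: S = E(K, 0x3E) = 0x25; 0x5C ⊕ 0x25 = 0x79.
P2: S = E(K, 0x25) = 0x0C; 0xB0 ⊕ 0x0C = 0xBC.
P3: S = E(K, 0x0C) = 0xF3; 0x7D ⊕ 0xF3 = 0x8E.
P4: S = E(K, 0xF3) = 0xDA; 0xB1 ⊕ 0xDA = 0x6B.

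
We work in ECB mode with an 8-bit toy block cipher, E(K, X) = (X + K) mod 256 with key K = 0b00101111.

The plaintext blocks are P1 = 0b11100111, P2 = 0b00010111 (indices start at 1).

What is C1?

C1 = 0b00010110

ECB encryption: C_i = E(K, P_i).
C1: E(K, 0b11100111) = 0b00010110.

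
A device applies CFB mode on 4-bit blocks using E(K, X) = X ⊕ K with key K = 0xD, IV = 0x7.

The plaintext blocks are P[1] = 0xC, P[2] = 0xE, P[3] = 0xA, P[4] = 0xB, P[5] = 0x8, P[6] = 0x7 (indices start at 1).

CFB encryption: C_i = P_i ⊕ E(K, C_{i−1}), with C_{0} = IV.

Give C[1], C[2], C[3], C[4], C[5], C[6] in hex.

C[1] = 0x6, C[2] = 0x5, C[3] = 0x2, C[4] = 0x4, C[5] = 0x1, C[6] = 0xB

C[1]: E(K, 0x7) = 0xA; 0xC ⊕ 0xA = 0x6.
C[2]: E(K, 0x6) = 0xB; 0xE ⊕ 0xB = 0x5.
C[3]: E(K, 0x5) = 0x8; 0xA ⊕ 0x8 = 0x2.
C[4]: E(K, 0x2) = 0xF; 0xB ⊕ 0xF = 0x4.
C[5]: E(K, 0x4) = 0x9; 0x8 ⊕ 0x9 = 0x1.
C[6]: E(K, 0x1) = 0xC; 0x7 ⊕ 0xC = 0xB.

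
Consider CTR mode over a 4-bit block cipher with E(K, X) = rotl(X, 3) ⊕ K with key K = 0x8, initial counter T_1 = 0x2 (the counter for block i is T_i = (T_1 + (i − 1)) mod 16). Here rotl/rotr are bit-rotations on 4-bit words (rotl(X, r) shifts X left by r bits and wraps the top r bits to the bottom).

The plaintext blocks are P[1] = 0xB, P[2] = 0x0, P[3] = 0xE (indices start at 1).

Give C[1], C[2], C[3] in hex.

C[1] = 0x2, C[2] = 0x1, C[3] = 0x4

CTR encryption: S_i = E(K, T_i) where T_i is the counter for block i; C_i = P_i ⊕ S_i.
C[1]: T = 0x2, S = E(K, T) = 0x9; 0xB ⊕ 0x9 = 0x2.
C[2]: T = 0x3, S = E(K, T) = 0x1; 0x0 ⊕ 0x1 = 0x1.
C[3]: T = 0x4, S = E(K, T) = 0xA; 0xE ⊕ 0xA = 0x4.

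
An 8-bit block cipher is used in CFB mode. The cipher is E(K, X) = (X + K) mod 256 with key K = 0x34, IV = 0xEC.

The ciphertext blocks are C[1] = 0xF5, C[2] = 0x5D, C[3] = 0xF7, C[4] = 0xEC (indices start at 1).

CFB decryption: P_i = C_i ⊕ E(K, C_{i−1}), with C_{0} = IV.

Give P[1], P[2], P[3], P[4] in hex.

P[1] = 0xD5, P[2] = 0x74, P[3] = 0x66, P[4] = 0xC7

P[1]: E(K, 0xEC) = 0x20; 0xF5 ⊕ 0x20 = 0xD5.
P[2]: E(K, 0xF5) = 0x29; 0x5D ⊕ 0x29 = 0x74.
P[3]: E(K, 0x5D) = 0x91; 0xF7 ⊕ 0x91 = 0x66.
P[4]: E(K, 0xF7) = 0x2B; 0xEC ⊕ 0x2B = 0xC7.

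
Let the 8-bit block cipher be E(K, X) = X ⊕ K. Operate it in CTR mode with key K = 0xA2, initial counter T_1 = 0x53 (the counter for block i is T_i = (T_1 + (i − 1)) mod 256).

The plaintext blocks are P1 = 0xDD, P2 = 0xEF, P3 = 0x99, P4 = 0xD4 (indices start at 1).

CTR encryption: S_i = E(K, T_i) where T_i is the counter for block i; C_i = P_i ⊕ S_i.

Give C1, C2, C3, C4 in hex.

C1 = 0x2C, C2 = 0x19, C3 = 0x6E, C4 = 0x20

C1: T = 0x53, S = E(K, T) = 0xF1; 0xDD ⊕ 0xF1 = 0x2C.
C2: T = 0x54, S = E(K, T) = 0xF6; 0xEF ⊕ 0xF6 = 0x19.
C3: T = 0x55, S = E(K, T) = 0xF7; 0x99 ⊕ 0xF7 = 0x6E.
C4: T = 0x56, S = E(K, T) = 0xF4; 0xD4 ⊕ 0xF4 = 0x20.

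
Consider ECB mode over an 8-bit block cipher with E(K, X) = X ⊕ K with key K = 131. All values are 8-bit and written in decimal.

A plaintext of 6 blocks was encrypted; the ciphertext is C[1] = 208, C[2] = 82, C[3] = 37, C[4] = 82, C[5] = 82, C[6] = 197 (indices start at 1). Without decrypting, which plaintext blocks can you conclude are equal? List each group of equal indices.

P[2] = P[4] = P[5]

ECB encrypts each block independently with the same key, so equal ciphertext blocks imply equal plaintext blocks.
C[2] = C[4] = C[5] = 82, so P[2] = P[4] = P[5].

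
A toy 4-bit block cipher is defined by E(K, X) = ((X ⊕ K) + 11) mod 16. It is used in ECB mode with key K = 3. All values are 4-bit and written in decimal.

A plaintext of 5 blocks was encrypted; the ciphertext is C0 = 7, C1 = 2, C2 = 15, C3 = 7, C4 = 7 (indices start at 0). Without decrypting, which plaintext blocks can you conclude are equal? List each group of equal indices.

P0 = P3 = P4

ECB encrypts each block independently with the same key, so equal ciphertext blocks imply equal plaintext blocks.
C0 = C3 = C4 = 7, so P0 = P3 = P4.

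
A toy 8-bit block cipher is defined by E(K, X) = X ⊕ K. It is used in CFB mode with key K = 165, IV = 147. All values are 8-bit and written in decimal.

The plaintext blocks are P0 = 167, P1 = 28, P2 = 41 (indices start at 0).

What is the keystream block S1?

CFB encryption: C_i = P_i ⊕ E(K, C_{i−1}), with C_{−1} = IV.
C0: E(K, 147) = 54; 167 ⊕ 54 = 145.
C1: E(K, 145) = 52; 28 ⊕ 52 = 40.
So S1 = 52.

52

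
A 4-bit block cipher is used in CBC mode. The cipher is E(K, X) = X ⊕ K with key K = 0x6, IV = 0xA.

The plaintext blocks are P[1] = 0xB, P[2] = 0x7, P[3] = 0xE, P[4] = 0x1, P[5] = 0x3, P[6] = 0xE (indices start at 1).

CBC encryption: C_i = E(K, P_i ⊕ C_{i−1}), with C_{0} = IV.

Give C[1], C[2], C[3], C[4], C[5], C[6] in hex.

C[1]: P[1] ⊕ 0xA = 0x1; E(K, 0x1) = 0x7.
C[2]: P[2] ⊕ 0x7 = 0x0; E(K, 0x0) = 0x6.
C[3]: P[3] ⊕ 0x6 = 0x8; E(K, 0x8) = 0xE.
C[4]: P[4] ⊕ 0xE = 0xF; E(K, 0xF) = 0x9.
C[5]: P[5] ⊕ 0x9 = 0xA; E(K, 0xA) = 0xC.
C[6]: P[6] ⊕ 0xC = 0x2; E(K, 0x2) = 0x4.

C[1] = 0x7, C[2] = 0x6, C[3] = 0xE, C[4] = 0x9, C[5] = 0xC, C[6] = 0x4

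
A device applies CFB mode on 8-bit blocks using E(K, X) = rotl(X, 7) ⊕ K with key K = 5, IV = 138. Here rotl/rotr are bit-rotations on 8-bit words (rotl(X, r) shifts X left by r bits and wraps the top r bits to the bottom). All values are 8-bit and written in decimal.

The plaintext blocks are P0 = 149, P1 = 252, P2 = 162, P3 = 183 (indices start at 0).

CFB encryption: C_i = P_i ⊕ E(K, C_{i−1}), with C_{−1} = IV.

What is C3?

C3 = 165

C0: E(K, 138) = 64; 149 ⊕ 64 = 213.
C1: E(K, 213) = 239; 252 ⊕ 239 = 19.
C2: E(K, 19) = 140; 162 ⊕ 140 = 46.
C3: E(K, 46) = 18; 183 ⊕ 18 = 165.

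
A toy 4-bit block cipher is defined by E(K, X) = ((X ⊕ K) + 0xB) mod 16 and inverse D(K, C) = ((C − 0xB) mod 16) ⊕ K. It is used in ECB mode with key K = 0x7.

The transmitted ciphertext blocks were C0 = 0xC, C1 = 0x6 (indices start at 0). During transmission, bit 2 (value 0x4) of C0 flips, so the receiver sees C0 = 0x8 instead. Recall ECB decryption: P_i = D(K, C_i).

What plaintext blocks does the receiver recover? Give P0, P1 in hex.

Only C0 changed, to 0x8. In ECB, a change in C_i affects only P_i. Decrypting the received ciphertext:
P0: D(K, 0x8) = 0xA.
P1: D(K, 0x6) = 0xC.
Blocks that differ from the original plaintext: P0.

P0 = 0xA, P1 = 0xC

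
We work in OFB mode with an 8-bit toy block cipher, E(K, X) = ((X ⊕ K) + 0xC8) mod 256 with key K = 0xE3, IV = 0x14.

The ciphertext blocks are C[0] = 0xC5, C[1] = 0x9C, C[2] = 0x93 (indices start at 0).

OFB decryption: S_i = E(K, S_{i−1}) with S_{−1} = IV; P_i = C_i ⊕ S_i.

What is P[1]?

P[1] = 0xB8

P[0]: S = E(K, 0x14) = 0xBF; 0xC5 ⊕ 0xBF = 0x7A.
P[1]: S = E(K, 0xBF) = 0x24; 0x9C ⊕ 0x24 = 0xB8.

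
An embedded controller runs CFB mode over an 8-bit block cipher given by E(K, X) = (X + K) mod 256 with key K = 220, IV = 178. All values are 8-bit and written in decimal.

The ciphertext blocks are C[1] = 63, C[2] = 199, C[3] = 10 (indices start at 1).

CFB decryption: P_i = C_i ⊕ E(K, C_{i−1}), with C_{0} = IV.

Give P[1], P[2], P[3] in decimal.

P[1]: E(K, 178) = 142; 63 ⊕ 142 = 177.
P[2]: E(K, 63) = 27; 199 ⊕ 27 = 220.
P[3]: E(K, 199) = 163; 10 ⊕ 163 = 169.

P[1] = 177, P[2] = 220, P[3] = 169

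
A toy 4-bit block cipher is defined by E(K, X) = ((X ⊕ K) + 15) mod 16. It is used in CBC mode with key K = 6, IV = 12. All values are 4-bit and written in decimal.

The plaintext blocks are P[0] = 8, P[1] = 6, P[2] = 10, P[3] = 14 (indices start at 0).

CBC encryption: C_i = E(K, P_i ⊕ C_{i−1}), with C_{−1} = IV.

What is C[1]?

C[0]: P[0] ⊕ 12 = 4; E(K, 4) = 1.
C[1]: P[1] ⊕ 1 = 7; E(K, 7) = 0.

C[1] = 0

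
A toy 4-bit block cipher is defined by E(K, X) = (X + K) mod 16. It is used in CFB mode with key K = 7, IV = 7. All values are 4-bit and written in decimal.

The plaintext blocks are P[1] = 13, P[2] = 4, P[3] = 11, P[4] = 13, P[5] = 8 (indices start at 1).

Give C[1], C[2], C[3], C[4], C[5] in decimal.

C[1] = 3, C[2] = 14, C[3] = 14, C[4] = 8, C[5] = 7

CFB encryption: C_i = P_i ⊕ E(K, C_{i−1}), with C_{0} = IV.
C[1]: E(K, 7) = 14; 13 ⊕ 14 = 3.
C[2]: E(K, 3) = 10; 4 ⊕ 10 = 14.
C[3]: E(K, 14) = 5; 11 ⊕ 5 = 14.
C[4]: E(K, 14) = 5; 13 ⊕ 5 = 8.
C[5]: E(K, 8) = 15; 8 ⊕ 15 = 7.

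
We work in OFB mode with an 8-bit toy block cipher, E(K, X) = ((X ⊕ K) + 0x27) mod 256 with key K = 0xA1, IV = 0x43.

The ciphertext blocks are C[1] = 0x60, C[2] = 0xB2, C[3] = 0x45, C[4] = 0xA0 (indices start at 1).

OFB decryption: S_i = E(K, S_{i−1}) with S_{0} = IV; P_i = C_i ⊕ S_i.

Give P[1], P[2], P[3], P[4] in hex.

P[1]: S = E(K, 0x43) = 0x09; 0x60 ⊕ 0x09 = 0x69.
P[2]: S = E(K, 0x09) = 0xCF; 0xB2 ⊕ 0xCF = 0x7D.
P[3]: S = E(K, 0xCF) = 0x95; 0x45 ⊕ 0x95 = 0xD0.
P[4]: S = E(K, 0x95) = 0x5B; 0xA0 ⊕ 0x5B = 0xFB.

P[1] = 0x69, P[2] = 0x7D, P[3] = 0xD0, P[4] = 0xFB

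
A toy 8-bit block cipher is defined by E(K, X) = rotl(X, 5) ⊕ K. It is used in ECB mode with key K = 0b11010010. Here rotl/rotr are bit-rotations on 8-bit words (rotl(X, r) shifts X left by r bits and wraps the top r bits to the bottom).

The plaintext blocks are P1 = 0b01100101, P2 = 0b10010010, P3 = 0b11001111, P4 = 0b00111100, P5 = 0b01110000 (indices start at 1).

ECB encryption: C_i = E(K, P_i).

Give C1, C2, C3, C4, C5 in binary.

C1: E(K, 0b01100101) = 0b01111110.
C2: E(K, 0b10010010) = 0b10000000.
C3: E(K, 0b11001111) = 0b00101011.
C4: E(K, 0b00111100) = 0b01010101.
C5: E(K, 0b01110000) = 0b11011100.

C1 = 0b01111110, C2 = 0b10000000, C3 = 0b00101011, C4 = 0b01010101, C5 = 0b11011100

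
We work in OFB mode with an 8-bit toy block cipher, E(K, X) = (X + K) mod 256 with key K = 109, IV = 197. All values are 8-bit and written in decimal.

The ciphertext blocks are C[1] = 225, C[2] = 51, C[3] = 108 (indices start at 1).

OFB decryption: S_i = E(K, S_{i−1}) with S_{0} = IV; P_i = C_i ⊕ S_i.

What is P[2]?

P[1]: S = E(K, 197) = 50; 225 ⊕ 50 = 211.
P[2]: S = E(K, 50) = 159; 51 ⊕ 159 = 172.

P[2] = 172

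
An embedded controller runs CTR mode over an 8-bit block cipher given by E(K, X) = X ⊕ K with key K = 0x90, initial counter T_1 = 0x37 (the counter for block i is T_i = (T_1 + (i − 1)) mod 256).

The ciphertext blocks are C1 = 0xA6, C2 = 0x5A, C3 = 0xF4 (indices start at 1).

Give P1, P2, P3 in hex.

CTR decryption: S_i = E(K, T_i) where T_i is the counter for block i; P_i = C_i ⊕ S_i.
P1: T = 0x37, S = E(K, T) = 0xA7; 0xA6 ⊕ 0xA7 = 0x01.
P2: T = 0x38, S = E(K, T) = 0xA8; 0x5A ⊕ 0xA8 = 0xF2.
P3: T = 0x39, S = E(K, T) = 0xA9; 0xF4 ⊕ 0xA9 = 0x5D.

P1 = 0x01, P2 = 0xF2, P3 = 0x5D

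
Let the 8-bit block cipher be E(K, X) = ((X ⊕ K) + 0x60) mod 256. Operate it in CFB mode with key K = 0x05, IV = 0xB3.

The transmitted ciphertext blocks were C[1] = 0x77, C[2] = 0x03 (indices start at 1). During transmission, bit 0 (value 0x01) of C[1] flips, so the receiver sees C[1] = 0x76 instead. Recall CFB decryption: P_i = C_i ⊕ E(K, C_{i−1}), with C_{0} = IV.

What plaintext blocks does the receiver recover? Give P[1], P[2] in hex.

Only C[1] changed, to 0x76. In CFB, a change in C_i flips the same bit in P_i and garbles P_{i+1}. Decrypting the received ciphertext:
P[1]: E(K, 0xB3) = 0x16; 0x76 ⊕ 0x16 = 0x60.
P[2]: E(K, 0x76) = 0xD3; 0x03 ⊕ 0xD3 = 0xD0.
Blocks that differ from the original plaintext: P[1], P[2].

P[1] = 0x60, P[2] = 0xD0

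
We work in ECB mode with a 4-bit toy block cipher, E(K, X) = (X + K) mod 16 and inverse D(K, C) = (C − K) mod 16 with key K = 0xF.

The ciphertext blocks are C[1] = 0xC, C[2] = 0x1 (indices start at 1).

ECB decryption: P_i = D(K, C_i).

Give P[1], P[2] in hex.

P[1]: D(K, 0xC) = 0xD.
P[2]: D(K, 0x1) = 0x2.

P[1] = 0xD, P[2] = 0x2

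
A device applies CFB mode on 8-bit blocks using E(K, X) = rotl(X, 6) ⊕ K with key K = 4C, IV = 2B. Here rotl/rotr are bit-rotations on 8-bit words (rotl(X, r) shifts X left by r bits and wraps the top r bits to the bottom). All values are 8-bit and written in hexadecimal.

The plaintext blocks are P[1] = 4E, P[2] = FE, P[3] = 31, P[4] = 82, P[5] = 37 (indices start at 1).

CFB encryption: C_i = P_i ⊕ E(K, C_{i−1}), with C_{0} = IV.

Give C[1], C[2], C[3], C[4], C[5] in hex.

C[1] = C8, C[2] = 80, C[3] = 5D, C[4] = 99, C[5] = 1D

C[1]: E(K, 2B) = 86; 4E ⊕ 86 = C8.
C[2]: E(K, C8) = 7E; FE ⊕ 7E = 80.
C[3]: E(K, 80) = 6C; 31 ⊕ 6C = 5D.
C[4]: E(K, 5D) = 1B; 82 ⊕ 1B = 99.
C[5]: E(K, 99) = 2A; 37 ⊕ 2A = 1D.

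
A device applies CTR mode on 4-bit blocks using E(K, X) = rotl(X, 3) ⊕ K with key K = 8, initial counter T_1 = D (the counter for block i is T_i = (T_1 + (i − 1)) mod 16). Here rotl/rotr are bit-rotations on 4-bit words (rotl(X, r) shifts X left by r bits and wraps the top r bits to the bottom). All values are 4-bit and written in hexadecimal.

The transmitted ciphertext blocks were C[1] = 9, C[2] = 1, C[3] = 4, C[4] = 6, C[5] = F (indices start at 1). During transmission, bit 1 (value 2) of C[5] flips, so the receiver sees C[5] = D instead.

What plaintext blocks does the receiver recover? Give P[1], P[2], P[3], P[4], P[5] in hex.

CTR decryption: S_i = E(K, T_i) where T_i is the counter for block i; P_i = C_i ⊕ S_i.
Only C[5] changed, to D. In CTR, a change in C_i flips the same bit in P_i only; the keystream is unaffected. Decrypting the received ciphertext:
P[1]: T = D, S = E(K, T) = 6; 9 ⊕ 6 = F.
P[2]: T = E, S = E(K, T) = F; 1 ⊕ F = E.
P[3]: T = F, S = E(K, T) = 7; 4 ⊕ 7 = 3.
P[4]: T = 0, S = E(K, T) = 8; 6 ⊕ 8 = E.
P[5]: T = 1, S = E(K, T) = 0; D ⊕ 0 = D.
Blocks that differ from the original plaintext: P[5].

P[1] = F, P[2] = E, P[3] = 3, P[4] = E, P[5] = D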